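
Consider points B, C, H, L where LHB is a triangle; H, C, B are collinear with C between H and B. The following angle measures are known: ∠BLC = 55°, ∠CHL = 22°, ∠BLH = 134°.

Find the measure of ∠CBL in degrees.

∠CBL = 24°

1. ∠BHL = 22°  [C on ray HB]
2. ∠HBL = 24°  [△LHB]
3. ∠CBL = 24°  [C on ray BH]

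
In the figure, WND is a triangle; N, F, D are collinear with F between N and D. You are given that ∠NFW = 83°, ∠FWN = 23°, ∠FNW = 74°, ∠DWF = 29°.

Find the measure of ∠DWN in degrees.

1. ∠DFW = 97°  [linear pair at F on ND]
2. ∠DNW = 74°  [F on ray ND]
3. ∠FDW = 54°  [△WFD]
4. ∠NDW = 54°  [F on ray DN]
5. ∠DWN = 52°  [△WND]

∠DWN = 52°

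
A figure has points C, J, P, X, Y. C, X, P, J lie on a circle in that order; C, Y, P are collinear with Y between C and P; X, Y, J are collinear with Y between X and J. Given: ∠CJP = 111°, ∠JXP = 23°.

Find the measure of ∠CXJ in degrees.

∠CXJ = 46°

1. ∠JCP = 23°  [same arc PJ]
2. ∠CPJ = 46°  [△CPJ]
3. ∠CXJ = 46°  [same arc CJ]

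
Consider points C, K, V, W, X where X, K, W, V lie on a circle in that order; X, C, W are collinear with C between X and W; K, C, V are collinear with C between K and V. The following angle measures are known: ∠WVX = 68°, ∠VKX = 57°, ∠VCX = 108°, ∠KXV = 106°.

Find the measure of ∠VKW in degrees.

1. ∠KVX = 17°  [△XKV]
2. ∠KCW = 108°  [vertical angles at C]
3. ∠KWX = 17°  [same arc XK]
4. ∠VKW = 55°  [△KCW]

∠VKW = 55°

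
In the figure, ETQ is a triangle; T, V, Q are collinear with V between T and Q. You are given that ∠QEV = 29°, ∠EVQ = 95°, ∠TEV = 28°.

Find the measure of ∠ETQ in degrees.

∠ETQ = 67°

1. ∠EVT = 85°  [linear pair at V on TQ]
2. ∠ETV = 67°  [△ETV]
3. ∠ETQ = 67°  [V on ray TQ]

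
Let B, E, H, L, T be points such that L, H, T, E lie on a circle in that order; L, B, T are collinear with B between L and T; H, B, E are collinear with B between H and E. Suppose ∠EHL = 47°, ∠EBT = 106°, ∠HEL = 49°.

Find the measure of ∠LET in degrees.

1. ∠ETL = 47°  [same arc LE]
2. ∠EBL = 74°  [linear pair at B on LT]
3. ∠ELT = 57°  [△LBE]
4. ∠LET = 76°  [△LTE]

∠LET = 76°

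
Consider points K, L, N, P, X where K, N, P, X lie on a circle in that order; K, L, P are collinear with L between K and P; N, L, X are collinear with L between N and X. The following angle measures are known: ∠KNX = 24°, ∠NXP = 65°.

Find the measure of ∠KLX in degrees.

1. ∠KPX = 24°  [same arc KX]
2. ∠PLX = 91°  [△PLX]
3. ∠KLX = 89°  [linear pair at L on KP]

∠KLX = 89°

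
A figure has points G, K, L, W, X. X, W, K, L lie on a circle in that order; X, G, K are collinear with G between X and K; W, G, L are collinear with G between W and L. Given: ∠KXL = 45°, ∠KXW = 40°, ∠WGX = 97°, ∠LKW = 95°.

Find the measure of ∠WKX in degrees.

∠WKX = 52°

1. ∠KWL = 45°  [same arc KL]
2. ∠KGW = 83°  [linear pair at G on XK]
3. ∠WKX = 52°  [△WGK]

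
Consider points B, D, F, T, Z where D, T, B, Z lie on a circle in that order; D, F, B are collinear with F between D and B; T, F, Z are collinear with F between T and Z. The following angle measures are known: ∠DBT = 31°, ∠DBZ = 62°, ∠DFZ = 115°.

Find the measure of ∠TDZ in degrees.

1. ∠DZT = 31°  [same arc DT]
2. ∠DTZ = 62°  [same arc DZ]
3. ∠TDZ = 87°  [△DTZ]

∠TDZ = 87°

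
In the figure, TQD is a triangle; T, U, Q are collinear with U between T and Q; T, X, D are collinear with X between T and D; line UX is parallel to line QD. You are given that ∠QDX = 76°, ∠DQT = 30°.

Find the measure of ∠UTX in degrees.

∠UTX = 74°

1. ∠QDT = 76°  [X on ray DT]
2. ∠DTQ = 74°  [△TQD]
3. ∠UTX = 74°  [U on TQ, X on TD]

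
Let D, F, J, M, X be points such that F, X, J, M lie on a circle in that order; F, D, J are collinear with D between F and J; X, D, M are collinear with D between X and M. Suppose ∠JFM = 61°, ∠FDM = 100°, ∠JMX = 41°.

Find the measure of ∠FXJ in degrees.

1. ∠JXM = 61°  [same arc JM]
2. ∠JDX = 100°  [vertical angles at D]
3. ∠JFX = 41°  [same arc XJ]
4. ∠FJX = 19°  [△XDJ]
5. ∠FXJ = 120°  [△FXJ]

∠FXJ = 120°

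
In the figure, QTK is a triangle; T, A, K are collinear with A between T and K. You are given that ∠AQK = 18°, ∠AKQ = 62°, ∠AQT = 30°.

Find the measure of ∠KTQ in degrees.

1. ∠KAQ = 100°  [△QAK]
2. ∠QAT = 80°  [linear pair at A on TK]
3. ∠ATQ = 70°  [△QTA]
4. ∠KTQ = 70°  [A on ray TK]

∠KTQ = 70°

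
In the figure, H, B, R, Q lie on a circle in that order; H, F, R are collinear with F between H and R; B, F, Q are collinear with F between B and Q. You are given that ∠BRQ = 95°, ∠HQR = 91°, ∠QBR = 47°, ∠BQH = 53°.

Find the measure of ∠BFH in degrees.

1. ∠BHQ = 85°  [cyclic HBRQ, opposite ∠H+∠R]
2. ∠BQR = 38°  [△BRQ]
3. ∠HBQ = 42°  [△HBQ]
4. ∠BHR = 38°  [same arc BR]
5. ∠BFH = 100°  [△HFB]

∠BFH = 100°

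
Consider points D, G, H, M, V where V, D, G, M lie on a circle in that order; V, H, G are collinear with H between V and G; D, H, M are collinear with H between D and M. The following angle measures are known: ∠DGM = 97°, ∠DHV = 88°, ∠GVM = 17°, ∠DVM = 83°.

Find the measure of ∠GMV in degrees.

1. ∠GHM = 88°  [vertical angles at H]
2. ∠GDM = 17°  [same arc GM]
3. ∠DMG = 66°  [△DGM]
4. ∠MGV = 26°  [△GHM]
5. ∠GMV = 137°  [△VGM]

∠GMV = 137°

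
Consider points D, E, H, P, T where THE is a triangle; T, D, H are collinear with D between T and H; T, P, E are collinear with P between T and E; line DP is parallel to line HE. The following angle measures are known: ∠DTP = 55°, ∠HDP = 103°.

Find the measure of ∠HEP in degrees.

1. ∠PDT = 77°  [linear pair at D on TH]
2. ∠DPT = 48°  [△TDP]
3. ∠DPE = 132°  [linear pair at P on TE]
4. ∠HEP = 48°  [DP∥HE, co-interior at E–P]

∠HEP = 48°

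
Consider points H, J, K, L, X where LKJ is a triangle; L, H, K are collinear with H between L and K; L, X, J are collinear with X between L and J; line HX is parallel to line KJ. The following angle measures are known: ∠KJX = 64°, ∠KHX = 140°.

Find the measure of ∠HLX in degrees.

∠HLX = 76°

1. ∠KJL = 64°  [X on ray JL]
2. ∠LHX = 40°  [linear pair at H on LK]
3. ∠HXL = 64°  [HX∥KJ, corresponding at X]
4. ∠HLX = 76°  [△LHX]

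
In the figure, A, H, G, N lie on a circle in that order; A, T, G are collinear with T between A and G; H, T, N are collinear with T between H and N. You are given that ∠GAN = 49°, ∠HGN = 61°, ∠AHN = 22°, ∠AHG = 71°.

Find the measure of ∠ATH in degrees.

1. ∠GHN = 49°  [same arc GN]
2. ∠GNH = 70°  [△HGN]
3. ∠GAH = 70°  [same arc HG]
4. ∠ATH = 88°  [△ATH]

∠ATH = 88°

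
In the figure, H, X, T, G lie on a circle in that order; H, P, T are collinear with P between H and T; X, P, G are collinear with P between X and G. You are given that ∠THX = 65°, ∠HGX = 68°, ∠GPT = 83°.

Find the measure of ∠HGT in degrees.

∠HGT = 133°

1. ∠TGX = 65°  [same arc XT]
2. ∠GPH = 97°  [linear pair at P on HT]
3. ∠GTH = 32°  [△TPG]
4. ∠GHT = 15°  [△HPG]
5. ∠HGT = 133°  [△HTG]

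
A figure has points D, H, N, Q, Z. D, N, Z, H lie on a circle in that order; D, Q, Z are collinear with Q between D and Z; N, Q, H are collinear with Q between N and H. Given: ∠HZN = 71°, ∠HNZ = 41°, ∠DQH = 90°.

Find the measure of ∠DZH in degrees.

1. ∠NHZ = 68°  [△NZH]
2. ∠HQZ = 90°  [linear pair at Q on DZ]
3. ∠DZH = 22°  [△ZQH]

∠DZH = 22°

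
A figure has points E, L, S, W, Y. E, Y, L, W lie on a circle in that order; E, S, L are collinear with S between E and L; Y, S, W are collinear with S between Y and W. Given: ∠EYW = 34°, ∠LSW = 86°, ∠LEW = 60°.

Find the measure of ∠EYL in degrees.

1. ∠ELW = 34°  [same arc EW]
2. ∠EWL = 86°  [△ELW]
3. ∠EYL = 94°  [cyclic EYLW, opposite ∠Y+∠W]

∠EYL = 94°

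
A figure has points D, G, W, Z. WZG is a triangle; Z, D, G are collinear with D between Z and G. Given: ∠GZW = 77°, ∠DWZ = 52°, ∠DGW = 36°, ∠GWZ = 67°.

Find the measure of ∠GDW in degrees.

1. ∠DZW = 77°  [D on ray ZG]
2. ∠WDZ = 51°  [△WZD]
3. ∠GDW = 129°  [linear pair at D on ZG]

∠GDW = 129°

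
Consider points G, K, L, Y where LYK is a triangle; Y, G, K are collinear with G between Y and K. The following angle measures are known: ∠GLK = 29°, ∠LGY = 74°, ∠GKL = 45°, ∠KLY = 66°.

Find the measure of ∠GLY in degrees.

1. ∠LKY = 45°  [G on ray KY]
2. ∠KYL = 69°  [△LYK]
3. ∠GYL = 69°  [G on ray YK]
4. ∠GLY = 37°  [△LYG]

∠GLY = 37°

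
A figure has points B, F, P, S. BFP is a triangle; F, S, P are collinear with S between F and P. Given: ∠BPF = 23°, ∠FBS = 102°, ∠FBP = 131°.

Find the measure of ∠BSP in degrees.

1. ∠BFP = 26°  [△BFP]
2. ∠BFS = 26°  [S on ray FP]
3. ∠BSF = 52°  [△BFS]
4. ∠BSP = 128°  [linear pair at S on FP]

∠BSP = 128°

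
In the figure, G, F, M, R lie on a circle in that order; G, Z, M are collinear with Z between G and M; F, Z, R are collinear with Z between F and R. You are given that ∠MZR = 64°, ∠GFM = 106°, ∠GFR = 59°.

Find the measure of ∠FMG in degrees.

1. ∠FZG = 64°  [vertical angles at Z]
2. ∠FGM = 57°  [△GZF]
3. ∠FMG = 17°  [△GFM]

∠FMG = 17°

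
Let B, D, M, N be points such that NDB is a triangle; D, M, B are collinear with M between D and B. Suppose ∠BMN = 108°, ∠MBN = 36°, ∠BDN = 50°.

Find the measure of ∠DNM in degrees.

∠DNM = 58°

1. ∠DMN = 72°  [linear pair at M on DB]
2. ∠MDN = 50°  [M on ray DB]
3. ∠DNM = 58°  [△NDM]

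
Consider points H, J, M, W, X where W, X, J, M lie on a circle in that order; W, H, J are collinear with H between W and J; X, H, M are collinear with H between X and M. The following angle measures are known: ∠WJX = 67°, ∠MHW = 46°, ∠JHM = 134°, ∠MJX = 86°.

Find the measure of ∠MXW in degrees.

1. ∠WMX = 67°  [same arc WX]
2. ∠MWX = 94°  [cyclic WXJM, opposite ∠W+∠J]
3. ∠MXW = 19°  [△WXM]

∠MXW = 19°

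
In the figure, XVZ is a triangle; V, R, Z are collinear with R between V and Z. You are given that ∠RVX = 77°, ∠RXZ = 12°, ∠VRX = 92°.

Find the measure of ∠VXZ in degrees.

1. ∠XVZ = 77°  [R on ray VZ]
2. ∠XRZ = 88°  [linear pair at R on VZ]
3. ∠RZX = 80°  [△XRZ]
4. ∠VZX = 80°  [R on ray ZV]
5. ∠VXZ = 23°  [△XVZ]

∠VXZ = 23°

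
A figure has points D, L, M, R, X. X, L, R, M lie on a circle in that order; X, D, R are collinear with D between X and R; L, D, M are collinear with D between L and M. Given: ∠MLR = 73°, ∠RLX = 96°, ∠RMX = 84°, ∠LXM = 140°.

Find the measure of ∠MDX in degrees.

∠MDX = 90°

1. ∠MXR = 73°  [same arc RM]
2. ∠MRX = 23°  [△XRM]
3. ∠MLX = 23°  [same arc XM]
4. ∠LMX = 17°  [△XLM]
5. ∠MDX = 90°  [△XDM]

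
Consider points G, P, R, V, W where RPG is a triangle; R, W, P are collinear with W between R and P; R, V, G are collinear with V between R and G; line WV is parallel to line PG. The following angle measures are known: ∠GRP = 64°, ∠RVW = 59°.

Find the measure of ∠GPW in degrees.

∠GPW = 57°

1. ∠VRW = 64°  [W on RP, V on RG]
2. ∠RWV = 57°  [△RWV]
3. ∠PWV = 123°  [linear pair at W on RP]
4. ∠GPW = 57°  [WV∥PG, co-interior at P–W]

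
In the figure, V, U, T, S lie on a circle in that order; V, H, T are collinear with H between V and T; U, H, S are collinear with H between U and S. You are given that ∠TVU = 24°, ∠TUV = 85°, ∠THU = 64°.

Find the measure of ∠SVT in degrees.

1. ∠UTV = 71°  [△VUT]
2. ∠SHV = 64°  [vertical angles at H]
3. ∠USV = 71°  [same arc VU]
4. ∠SVT = 45°  [△VHS]

∠SVT = 45°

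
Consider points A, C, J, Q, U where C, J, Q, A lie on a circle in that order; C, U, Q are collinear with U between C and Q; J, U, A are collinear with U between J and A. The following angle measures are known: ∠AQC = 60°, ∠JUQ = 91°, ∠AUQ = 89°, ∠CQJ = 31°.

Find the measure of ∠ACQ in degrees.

∠ACQ = 58°

1. ∠AUC = 91°  [vertical angles at U]
2. ∠CAJ = 31°  [same arc CJ]
3. ∠ACQ = 58°  [△CUA]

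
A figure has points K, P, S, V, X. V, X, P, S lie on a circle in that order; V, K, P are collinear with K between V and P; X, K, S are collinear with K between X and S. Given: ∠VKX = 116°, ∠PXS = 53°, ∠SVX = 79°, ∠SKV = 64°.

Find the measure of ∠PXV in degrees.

∠PXV = 91°

1. ∠PKX = 64°  [linear pair at K on VP]
2. ∠VPX = 63°  [△XKP]
3. ∠SPX = 101°  [cyclic VXPS, opposite ∠V+∠P]
4. ∠PSX = 26°  [△XPS]
5. ∠PVX = 26°  [same arc XP]
6. ∠PXV = 91°  [△VXP]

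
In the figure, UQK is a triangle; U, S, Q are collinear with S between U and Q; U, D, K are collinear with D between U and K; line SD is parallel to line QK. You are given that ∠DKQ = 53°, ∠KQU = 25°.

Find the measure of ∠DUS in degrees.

1. ∠QKU = 53°  [D on ray KU]
2. ∠KUQ = 102°  [△UQK]
3. ∠DUS = 102°  [S on UQ, D on UK]

∠DUS = 102°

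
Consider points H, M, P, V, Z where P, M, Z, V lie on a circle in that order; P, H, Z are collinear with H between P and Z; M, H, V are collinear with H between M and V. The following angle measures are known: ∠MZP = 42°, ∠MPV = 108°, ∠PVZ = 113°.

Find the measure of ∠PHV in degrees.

1. ∠MVP = 42°  [same arc PM]
2. ∠PMV = 30°  [△PMV]
3. ∠PZV = 30°  [same arc PV]
4. ∠VPZ = 37°  [△PZV]
5. ∠PHV = 101°  [△PHV]

∠PHV = 101°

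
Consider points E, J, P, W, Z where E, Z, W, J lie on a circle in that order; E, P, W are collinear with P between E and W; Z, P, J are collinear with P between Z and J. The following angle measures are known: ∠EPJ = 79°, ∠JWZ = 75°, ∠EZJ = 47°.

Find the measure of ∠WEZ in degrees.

∠WEZ = 32°

1. ∠WPZ = 79°  [vertical angles at P]
2. ∠EPZ = 101°  [linear pair at P on EW]
3. ∠WEZ = 32°  [△EPZ]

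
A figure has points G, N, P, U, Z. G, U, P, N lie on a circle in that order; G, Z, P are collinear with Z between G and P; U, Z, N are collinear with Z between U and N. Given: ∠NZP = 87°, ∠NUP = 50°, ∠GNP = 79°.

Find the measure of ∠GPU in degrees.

1. ∠GZU = 87°  [vertical angles at Z]
2. ∠PZU = 93°  [linear pair at Z on GP]
3. ∠GPU = 37°  [△UZP]

∠GPU = 37°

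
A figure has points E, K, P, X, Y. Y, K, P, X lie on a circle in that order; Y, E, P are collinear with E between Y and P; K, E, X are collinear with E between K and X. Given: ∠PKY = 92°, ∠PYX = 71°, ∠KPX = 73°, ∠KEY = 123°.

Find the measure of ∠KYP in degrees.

∠KYP = 36°

1. ∠PKX = 71°  [same arc PX]
2. ∠KXP = 36°  [△KPX]
3. ∠KYP = 36°  [same arc KP]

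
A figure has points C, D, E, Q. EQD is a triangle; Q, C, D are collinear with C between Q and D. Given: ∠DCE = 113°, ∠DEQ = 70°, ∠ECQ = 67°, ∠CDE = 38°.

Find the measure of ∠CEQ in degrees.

1. ∠EDQ = 38°  [C on ray DQ]
2. ∠DQE = 72°  [△EQD]
3. ∠CQE = 72°  [C on ray QD]
4. ∠CEQ = 41°  [△EQC]

∠CEQ = 41°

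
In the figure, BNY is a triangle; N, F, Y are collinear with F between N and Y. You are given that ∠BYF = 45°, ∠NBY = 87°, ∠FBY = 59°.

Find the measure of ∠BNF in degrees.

1. ∠BYN = 45°  [F on ray YN]
2. ∠BNY = 48°  [△BNY]
3. ∠BNF = 48°  [F on ray NY]

∠BNF = 48°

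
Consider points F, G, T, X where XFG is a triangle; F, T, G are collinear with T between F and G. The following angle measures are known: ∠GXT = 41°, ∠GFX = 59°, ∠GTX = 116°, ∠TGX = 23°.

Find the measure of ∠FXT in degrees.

∠FXT = 57°

1. ∠TFX = 59°  [T on ray FG]
2. ∠FTX = 64°  [linear pair at T on FG]
3. ∠FXT = 57°  [△XFT]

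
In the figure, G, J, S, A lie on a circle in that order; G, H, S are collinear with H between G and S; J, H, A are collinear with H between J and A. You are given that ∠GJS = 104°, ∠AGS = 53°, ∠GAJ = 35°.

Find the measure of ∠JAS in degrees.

∠JAS = 41°

1. ∠GAS = 76°  [cyclic GJSA, opposite ∠J+∠A]
2. ∠ASG = 51°  [△GSA]
3. ∠AHG = 92°  [△GHA]
4. ∠AHS = 88°  [linear pair at H on GS]
5. ∠JAS = 41°  [△SHA]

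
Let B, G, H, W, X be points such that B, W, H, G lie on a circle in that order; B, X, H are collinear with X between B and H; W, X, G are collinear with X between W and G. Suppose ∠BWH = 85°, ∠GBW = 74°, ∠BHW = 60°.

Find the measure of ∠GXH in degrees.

∠GXH = 99°

1. ∠HBW = 35°  [△BWH]
2. ∠BGW = 60°  [same arc BW]
3. ∠HGW = 35°  [same arc WH]
4. ∠BWG = 46°  [△BWG]
5. ∠BHG = 46°  [same arc BG]
6. ∠GXH = 99°  [△HXG]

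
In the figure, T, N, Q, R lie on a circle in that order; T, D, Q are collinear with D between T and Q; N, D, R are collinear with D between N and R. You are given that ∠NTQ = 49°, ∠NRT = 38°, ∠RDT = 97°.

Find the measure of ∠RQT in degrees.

∠RQT = 48°

1. ∠NRQ = 49°  [same arc NQ]
2. ∠QDR = 83°  [linear pair at D on TQ]
3. ∠RQT = 48°  [△QDR]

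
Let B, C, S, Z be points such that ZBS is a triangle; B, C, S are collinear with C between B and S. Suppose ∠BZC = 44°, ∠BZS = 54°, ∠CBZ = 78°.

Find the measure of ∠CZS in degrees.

∠CZS = 10°

1. ∠BCZ = 58°  [△ZBC]
2. ∠SBZ = 78°  [C on ray BS]
3. ∠SCZ = 122°  [linear pair at C on BS]
4. ∠BSZ = 48°  [△ZBS]
5. ∠CSZ = 48°  [C on ray SB]
6. ∠CZS = 10°  [△ZCS]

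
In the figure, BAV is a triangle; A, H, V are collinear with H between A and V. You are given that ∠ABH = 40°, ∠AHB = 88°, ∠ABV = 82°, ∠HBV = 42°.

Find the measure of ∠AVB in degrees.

1. ∠BHV = 92°  [linear pair at H on AV]
2. ∠BVH = 46°  [△BHV]
3. ∠AVB = 46°  [H on ray VA]

∠AVB = 46°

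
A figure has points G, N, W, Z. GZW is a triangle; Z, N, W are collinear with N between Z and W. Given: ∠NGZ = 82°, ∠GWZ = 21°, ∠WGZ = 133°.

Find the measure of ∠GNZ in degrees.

∠GNZ = 72°

1. ∠GZW = 26°  [△GZW]
2. ∠GZN = 26°  [N on ray ZW]
3. ∠GNZ = 72°  [△GZN]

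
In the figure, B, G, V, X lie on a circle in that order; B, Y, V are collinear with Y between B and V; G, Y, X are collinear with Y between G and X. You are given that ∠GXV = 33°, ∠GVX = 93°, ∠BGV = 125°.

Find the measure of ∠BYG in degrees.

∠BYG = 76°

1. ∠GBV = 33°  [same arc GV]
2. ∠VGX = 54°  [△GVX]
3. ∠BVG = 22°  [△BGV]
4. ∠GYV = 104°  [△GYV]
5. ∠BYG = 76°  [linear pair at Y on BV]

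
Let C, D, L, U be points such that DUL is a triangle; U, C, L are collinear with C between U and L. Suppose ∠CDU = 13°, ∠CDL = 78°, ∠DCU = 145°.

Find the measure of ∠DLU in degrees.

∠DLU = 67°

1. ∠DCL = 35°  [linear pair at C on UL]
2. ∠CLD = 67°  [△DCL]
3. ∠DLU = 67°  [C on ray LU]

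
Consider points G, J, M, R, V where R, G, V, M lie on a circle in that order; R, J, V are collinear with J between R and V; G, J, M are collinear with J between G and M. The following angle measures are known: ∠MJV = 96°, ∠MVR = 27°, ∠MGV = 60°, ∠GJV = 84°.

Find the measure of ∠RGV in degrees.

∠RGV = 87°

1. ∠GJR = 96°  [vertical angles at J]
2. ∠MGR = 27°  [same arc RM]
3. ∠GVR = 36°  [△GJV]
4. ∠GRV = 57°  [△RJG]
5. ∠RGV = 87°  [△RGV]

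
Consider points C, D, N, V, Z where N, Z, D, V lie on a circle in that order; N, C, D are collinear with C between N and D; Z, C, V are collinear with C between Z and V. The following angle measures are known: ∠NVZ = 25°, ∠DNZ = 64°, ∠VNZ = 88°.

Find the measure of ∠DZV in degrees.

∠DZV = 24°

1. ∠DVZ = 64°  [same arc ZD]
2. ∠VDZ = 92°  [cyclic NZDV, opposite ∠N+∠D]
3. ∠DZV = 24°  [△ZDV]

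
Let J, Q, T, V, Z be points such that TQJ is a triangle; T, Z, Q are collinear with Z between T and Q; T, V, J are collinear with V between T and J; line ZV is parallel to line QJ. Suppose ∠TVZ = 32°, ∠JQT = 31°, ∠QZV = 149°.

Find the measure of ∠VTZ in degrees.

1. ∠QJT = 32°  [ZV∥QJ, corresponding at V]
2. ∠JTQ = 117°  [△TQJ]
3. ∠VTZ = 117°  [Z on TQ, V on TJ]

∠VTZ = 117°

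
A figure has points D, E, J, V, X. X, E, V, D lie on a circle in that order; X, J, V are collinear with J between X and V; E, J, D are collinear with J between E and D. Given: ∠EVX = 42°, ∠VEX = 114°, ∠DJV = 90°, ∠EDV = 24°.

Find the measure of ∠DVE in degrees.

1. ∠EDX = 42°  [same arc XE]
2. ∠DJX = 90°  [linear pair at J on XV]
3. ∠DXV = 48°  [△XJD]
4. ∠DEV = 48°  [same arc VD]
5. ∠DVE = 108°  [△EVD]

∠DVE = 108°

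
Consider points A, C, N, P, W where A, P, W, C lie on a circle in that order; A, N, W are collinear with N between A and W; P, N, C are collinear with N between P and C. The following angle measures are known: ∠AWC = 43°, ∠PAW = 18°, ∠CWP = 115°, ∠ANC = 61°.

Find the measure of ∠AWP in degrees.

∠AWP = 72°

1. ∠PCW = 18°  [same arc PW]
2. ∠CPW = 47°  [△PWC]
3. ∠PNW = 61°  [vertical angles at N]
4. ∠AWP = 72°  [△PNW]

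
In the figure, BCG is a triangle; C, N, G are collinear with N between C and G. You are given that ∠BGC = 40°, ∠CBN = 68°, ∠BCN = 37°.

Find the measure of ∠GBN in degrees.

1. ∠BGN = 40°  [N on ray GC]
2. ∠BNC = 75°  [△BCN]
3. ∠BNG = 105°  [linear pair at N on CG]
4. ∠GBN = 35°  [△BNG]

∠GBN = 35°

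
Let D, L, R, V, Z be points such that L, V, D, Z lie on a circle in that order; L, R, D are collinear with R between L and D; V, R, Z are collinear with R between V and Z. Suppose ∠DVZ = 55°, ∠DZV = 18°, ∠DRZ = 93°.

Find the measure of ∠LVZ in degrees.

1. ∠DLV = 18°  [same arc VD]
2. ∠LRV = 93°  [vertical angles at R]
3. ∠LVZ = 69°  [△LRV]

∠LVZ = 69°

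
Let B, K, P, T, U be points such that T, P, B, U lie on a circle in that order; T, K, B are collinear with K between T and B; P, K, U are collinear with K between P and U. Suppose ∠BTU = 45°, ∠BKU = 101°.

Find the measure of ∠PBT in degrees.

∠PBT = 56°

1. ∠BPU = 45°  [same arc BU]
2. ∠PKT = 101°  [vertical angles at K]
3. ∠BKP = 79°  [linear pair at K on TB]
4. ∠PBT = 56°  [△PKB]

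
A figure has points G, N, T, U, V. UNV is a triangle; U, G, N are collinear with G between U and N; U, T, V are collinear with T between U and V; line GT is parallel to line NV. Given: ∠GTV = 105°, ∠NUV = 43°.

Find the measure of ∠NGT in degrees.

∠NGT = 118°

1. ∠GTU = 75°  [linear pair at T on UV]
2. ∠GUT = 43°  [G on UN, T on UV]
3. ∠TGU = 62°  [△UGT]
4. ∠NGT = 118°  [linear pair at G on UN]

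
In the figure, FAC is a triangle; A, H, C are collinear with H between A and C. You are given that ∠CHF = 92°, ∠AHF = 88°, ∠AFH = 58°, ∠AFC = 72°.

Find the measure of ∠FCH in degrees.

∠FCH = 74°

1. ∠FAH = 34°  [△FAH]
2. ∠CAF = 34°  [H on ray AC]
3. ∠ACF = 74°  [△FAC]
4. ∠FCH = 74°  [H on ray CA]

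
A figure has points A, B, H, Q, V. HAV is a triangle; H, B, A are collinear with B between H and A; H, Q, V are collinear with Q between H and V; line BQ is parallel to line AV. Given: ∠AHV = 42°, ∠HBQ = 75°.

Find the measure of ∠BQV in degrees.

∠BQV = 117°

1. ∠BHQ = 42°  [B on HA, Q on HV]
2. ∠BQH = 63°  [△HBQ]
3. ∠BQV = 117°  [linear pair at Q on HV]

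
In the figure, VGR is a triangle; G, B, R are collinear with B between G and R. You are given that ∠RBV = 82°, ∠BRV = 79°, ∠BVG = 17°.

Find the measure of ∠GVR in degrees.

1. ∠GBV = 98°  [linear pair at B on GR]
2. ∠GRV = 79°  [B on ray RG]
3. ∠BGV = 65°  [△VGB]
4. ∠RGV = 65°  [B on ray GR]
5. ∠GVR = 36°  [△VGR]

∠GVR = 36°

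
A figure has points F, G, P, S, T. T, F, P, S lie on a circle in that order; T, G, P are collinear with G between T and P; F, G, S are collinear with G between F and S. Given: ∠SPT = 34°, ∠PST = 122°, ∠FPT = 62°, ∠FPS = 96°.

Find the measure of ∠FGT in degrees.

∠FGT = 86°

1. ∠SFT = 34°  [same arc TS]
2. ∠PFT = 58°  [cyclic TFPS, opposite ∠F+∠S]
3. ∠FTP = 60°  [△TFP]
4. ∠FGT = 86°  [△TGF]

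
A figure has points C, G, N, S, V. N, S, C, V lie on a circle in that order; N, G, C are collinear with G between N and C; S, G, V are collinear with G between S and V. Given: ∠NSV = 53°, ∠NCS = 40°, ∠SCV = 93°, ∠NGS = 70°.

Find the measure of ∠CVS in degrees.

∠CVS = 57°

1. ∠NCV = 53°  [same arc NV]
2. ∠CGV = 70°  [vertical angles at G]
3. ∠CVS = 57°  [△CGV]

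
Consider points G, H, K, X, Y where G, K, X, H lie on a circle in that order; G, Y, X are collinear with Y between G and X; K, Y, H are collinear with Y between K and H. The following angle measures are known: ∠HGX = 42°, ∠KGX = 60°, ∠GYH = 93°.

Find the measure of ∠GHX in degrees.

∠GHX = 105°

1. ∠KHX = 60°  [same arc KX]
2. ∠HYX = 87°  [linear pair at Y on GX]
3. ∠GXH = 33°  [△XYH]
4. ∠GHX = 105°  [△GXH]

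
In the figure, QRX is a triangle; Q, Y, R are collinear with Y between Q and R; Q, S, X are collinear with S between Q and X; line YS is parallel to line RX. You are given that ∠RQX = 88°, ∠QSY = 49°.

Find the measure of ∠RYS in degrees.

∠RYS = 137°

1. ∠SQY = 88°  [Y on QR, S on QX]
2. ∠QYS = 43°  [△QYS]
3. ∠RYS = 137°  [linear pair at Y on QR]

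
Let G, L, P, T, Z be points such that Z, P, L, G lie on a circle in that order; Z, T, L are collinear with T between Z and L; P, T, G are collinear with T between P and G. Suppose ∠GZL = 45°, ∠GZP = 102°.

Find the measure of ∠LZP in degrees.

∠LZP = 57°

1. ∠GPL = 45°  [same arc LG]
2. ∠GLP = 78°  [cyclic ZPLG, opposite ∠Z+∠L]
3. ∠LGP = 57°  [△PLG]
4. ∠LZP = 57°  [same arc PL]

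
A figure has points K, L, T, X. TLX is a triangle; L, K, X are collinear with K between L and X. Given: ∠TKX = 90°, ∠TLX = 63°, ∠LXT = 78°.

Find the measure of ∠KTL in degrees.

1. ∠LKT = 90°  [linear pair at K on LX]
2. ∠KLT = 63°  [K on ray LX]
3. ∠KTL = 27°  [△TLK]

∠KTL = 27°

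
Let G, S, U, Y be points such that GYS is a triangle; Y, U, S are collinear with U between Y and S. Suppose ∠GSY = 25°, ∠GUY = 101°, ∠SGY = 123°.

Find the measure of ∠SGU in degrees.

1. ∠GSU = 25°  [U on ray SY]
2. ∠GUS = 79°  [linear pair at U on YS]
3. ∠SGU = 76°  [△GUS]

∠SGU = 76°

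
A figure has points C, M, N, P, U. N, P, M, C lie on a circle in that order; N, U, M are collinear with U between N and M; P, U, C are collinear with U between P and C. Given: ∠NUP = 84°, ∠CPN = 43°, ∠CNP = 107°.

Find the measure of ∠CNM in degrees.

1. ∠CUM = 84°  [vertical angles at U]
2. ∠NCP = 30°  [△NPC]
3. ∠CUN = 96°  [linear pair at U on NM]
4. ∠CNM = 54°  [△NUC]

∠CNM = 54°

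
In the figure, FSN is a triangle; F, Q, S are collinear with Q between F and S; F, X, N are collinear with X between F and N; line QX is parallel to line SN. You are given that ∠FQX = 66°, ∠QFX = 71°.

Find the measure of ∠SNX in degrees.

∠SNX = 43°

1. ∠FXQ = 43°  [△FQX]
2. ∠NXQ = 137°  [linear pair at X on FN]
3. ∠SNX = 43°  [QX∥SN, co-interior at N–X]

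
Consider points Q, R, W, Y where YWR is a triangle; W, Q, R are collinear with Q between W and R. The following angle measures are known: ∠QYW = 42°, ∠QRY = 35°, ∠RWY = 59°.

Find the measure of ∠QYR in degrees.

1. ∠QWY = 59°  [Q on ray WR]
2. ∠WQY = 79°  [△YWQ]
3. ∠RQY = 101°  [linear pair at Q on WR]
4. ∠QYR = 44°  [△YQR]

∠QYR = 44°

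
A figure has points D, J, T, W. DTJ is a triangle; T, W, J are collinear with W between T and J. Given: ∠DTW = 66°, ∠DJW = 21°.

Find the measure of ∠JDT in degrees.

1. ∠DTJ = 66°  [W on ray TJ]
2. ∠DJT = 21°  [W on ray JT]
3. ∠JDT = 93°  [△DTJ]

∠JDT = 93°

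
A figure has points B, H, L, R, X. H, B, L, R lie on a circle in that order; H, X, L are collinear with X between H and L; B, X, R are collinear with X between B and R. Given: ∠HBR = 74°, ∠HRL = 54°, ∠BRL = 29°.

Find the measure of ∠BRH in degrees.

∠BRH = 25°

1. ∠HBL = 126°  [cyclic HBLR, opposite ∠B+∠R]
2. ∠BHL = 29°  [same arc BL]
3. ∠BLH = 25°  [△HBL]
4. ∠BRH = 25°  [same arc HB]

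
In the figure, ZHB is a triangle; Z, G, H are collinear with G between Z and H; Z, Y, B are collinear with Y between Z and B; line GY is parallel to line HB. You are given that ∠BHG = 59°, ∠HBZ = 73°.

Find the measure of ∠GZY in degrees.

∠GZY = 48°

1. ∠BHZ = 59°  [G on ray HZ]
2. ∠BZH = 48°  [△ZHB]
3. ∠GZY = 48°  [G on ZH, Y on ZB]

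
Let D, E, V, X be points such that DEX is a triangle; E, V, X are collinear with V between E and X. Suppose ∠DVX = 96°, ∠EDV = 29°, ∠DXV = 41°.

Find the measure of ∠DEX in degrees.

1. ∠DVE = 84°  [linear pair at V on EX]
2. ∠DEV = 67°  [△DEV]
3. ∠DEX = 67°  [V on ray EX]

∠DEX = 67°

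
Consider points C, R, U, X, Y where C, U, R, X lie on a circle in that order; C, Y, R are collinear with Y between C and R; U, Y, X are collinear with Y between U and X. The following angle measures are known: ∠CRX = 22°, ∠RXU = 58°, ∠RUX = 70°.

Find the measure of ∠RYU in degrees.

∠RYU = 80°

1. ∠CUX = 22°  [same arc CX]
2. ∠RCU = 58°  [same arc UR]
3. ∠CYU = 100°  [△CYU]
4. ∠RYU = 80°  [linear pair at Y on CR]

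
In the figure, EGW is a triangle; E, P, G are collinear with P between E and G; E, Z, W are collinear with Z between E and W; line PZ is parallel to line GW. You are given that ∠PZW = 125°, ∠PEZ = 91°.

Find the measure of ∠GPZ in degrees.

∠GPZ = 146°

1. ∠EZP = 55°  [linear pair at Z on EW]
2. ∠EPZ = 34°  [△EPZ]
3. ∠GPZ = 146°  [linear pair at P on EG]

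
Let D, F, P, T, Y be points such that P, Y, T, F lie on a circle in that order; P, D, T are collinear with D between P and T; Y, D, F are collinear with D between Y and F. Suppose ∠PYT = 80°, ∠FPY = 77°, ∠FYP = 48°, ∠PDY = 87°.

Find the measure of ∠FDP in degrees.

∠FDP = 93°

1. ∠PFT = 100°  [cyclic PYTF, opposite ∠Y+∠F]
2. ∠PFY = 55°  [△PYF]
3. ∠FTP = 48°  [same arc PF]
4. ∠FPT = 32°  [△PTF]
5. ∠FDP = 93°  [△PDF]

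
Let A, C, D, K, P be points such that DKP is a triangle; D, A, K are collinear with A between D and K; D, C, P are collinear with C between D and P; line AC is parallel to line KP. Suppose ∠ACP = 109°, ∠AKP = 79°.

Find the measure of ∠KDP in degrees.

∠KDP = 30°

1. ∠ACD = 71°  [linear pair at C on DP]
2. ∠DKP = 79°  [A on ray KD]
3. ∠DPK = 71°  [AC∥KP, corresponding at C]
4. ∠KDP = 30°  [△DKP]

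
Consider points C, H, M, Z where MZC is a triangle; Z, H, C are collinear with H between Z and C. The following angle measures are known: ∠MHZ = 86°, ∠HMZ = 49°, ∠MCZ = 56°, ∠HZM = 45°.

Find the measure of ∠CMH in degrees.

∠CMH = 30°

1. ∠CHM = 94°  [linear pair at H on ZC]
2. ∠HCM = 56°  [H on ray CZ]
3. ∠CMH = 30°  [△MHC]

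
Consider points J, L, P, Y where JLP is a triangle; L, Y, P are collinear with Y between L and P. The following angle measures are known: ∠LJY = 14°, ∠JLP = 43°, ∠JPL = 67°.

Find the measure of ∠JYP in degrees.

∠JYP = 57°

1. ∠JLY = 43°  [Y on ray LP]
2. ∠JYL = 123°  [△JLY]
3. ∠JYP = 57°  [linear pair at Y on LP]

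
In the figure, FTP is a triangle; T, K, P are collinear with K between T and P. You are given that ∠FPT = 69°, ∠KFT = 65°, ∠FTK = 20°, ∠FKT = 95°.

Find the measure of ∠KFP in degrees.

∠KFP = 26°

1. ∠FPK = 69°  [K on ray PT]
2. ∠FKP = 85°  [linear pair at K on TP]
3. ∠KFP = 26°  [△FKP]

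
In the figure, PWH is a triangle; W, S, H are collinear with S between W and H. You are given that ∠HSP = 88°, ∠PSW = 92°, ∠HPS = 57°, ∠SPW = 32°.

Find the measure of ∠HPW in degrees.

∠HPW = 89°

1. ∠PHS = 35°  [△PSH]
2. ∠PWS = 56°  [△PWS]
3. ∠PHW = 35°  [S on ray HW]
4. ∠HWP = 56°  [S on ray WH]
5. ∠HPW = 89°  [△PWH]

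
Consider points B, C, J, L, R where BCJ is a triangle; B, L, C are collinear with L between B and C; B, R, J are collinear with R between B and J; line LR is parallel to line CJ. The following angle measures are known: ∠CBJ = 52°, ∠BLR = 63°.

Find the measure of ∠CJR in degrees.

1. ∠LBR = 52°  [L on BC, R on BJ]
2. ∠BRL = 65°  [△BLR]
3. ∠JRL = 115°  [linear pair at R on BJ]
4. ∠CJR = 65°  [LR∥CJ, co-interior at J–R]

∠CJR = 65°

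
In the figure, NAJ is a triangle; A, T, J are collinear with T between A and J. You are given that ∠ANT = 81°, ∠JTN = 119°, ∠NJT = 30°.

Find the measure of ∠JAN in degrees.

∠JAN = 38°

1. ∠ATN = 61°  [linear pair at T on AJ]
2. ∠NAT = 38°  [△NAT]
3. ∠JAN = 38°  [T on ray AJ]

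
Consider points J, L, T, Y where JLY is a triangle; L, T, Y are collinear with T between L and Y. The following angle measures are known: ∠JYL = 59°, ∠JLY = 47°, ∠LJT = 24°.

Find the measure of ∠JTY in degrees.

∠JTY = 71°

1. ∠JLT = 47°  [T on ray LY]
2. ∠JTL = 109°  [△JLT]
3. ∠JTY = 71°  [linear pair at T on LY]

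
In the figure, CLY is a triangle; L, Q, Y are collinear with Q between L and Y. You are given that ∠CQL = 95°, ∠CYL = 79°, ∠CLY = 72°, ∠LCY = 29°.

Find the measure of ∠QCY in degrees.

1. ∠CQY = 85°  [linear pair at Q on LY]
2. ∠CYQ = 79°  [Q on ray YL]
3. ∠QCY = 16°  [△CQY]

∠QCY = 16°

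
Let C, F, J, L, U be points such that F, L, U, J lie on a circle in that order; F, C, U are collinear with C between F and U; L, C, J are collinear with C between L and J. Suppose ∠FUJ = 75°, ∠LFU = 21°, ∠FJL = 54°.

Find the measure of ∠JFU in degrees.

∠JFU = 30°

1. ∠FLJ = 75°  [same arc FJ]
2. ∠FCL = 84°  [△FCL]
3. ∠FUL = 54°  [same arc FL]
4. ∠LCU = 96°  [linear pair at C on FU]
5. ∠JLU = 30°  [△LCU]
6. ∠JFU = 30°  [same arc UJ]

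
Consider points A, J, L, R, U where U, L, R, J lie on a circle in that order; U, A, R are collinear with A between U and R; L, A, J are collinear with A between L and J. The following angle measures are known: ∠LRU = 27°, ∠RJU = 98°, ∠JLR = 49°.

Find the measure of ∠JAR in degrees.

∠JAR = 76°

1. ∠LJU = 27°  [same arc UL]
2. ∠JUR = 49°  [same arc RJ]
3. ∠JAU = 104°  [△UAJ]
4. ∠JAR = 76°  [linear pair at A on UR]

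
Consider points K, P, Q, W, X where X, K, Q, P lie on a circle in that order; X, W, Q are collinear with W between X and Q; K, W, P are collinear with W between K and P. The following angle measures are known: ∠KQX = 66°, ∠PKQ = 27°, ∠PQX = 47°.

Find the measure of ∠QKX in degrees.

1. ∠PXQ = 27°  [same arc QP]
2. ∠QPX = 106°  [△XQP]
3. ∠QKX = 74°  [cyclic XKQP, opposite ∠K+∠P]

∠QKX = 74°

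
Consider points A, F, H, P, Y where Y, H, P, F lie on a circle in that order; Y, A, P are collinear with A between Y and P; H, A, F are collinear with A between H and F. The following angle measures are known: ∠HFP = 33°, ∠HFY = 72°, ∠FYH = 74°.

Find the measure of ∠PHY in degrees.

∠PHY = 75°

1. ∠HYP = 33°  [same arc HP]
2. ∠HPY = 72°  [same arc YH]
3. ∠PHY = 75°  [△YHP]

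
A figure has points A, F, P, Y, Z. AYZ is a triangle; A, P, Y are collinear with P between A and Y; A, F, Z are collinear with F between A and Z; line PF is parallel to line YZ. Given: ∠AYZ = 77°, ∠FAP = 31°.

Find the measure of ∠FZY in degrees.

∠FZY = 72°

1. ∠APF = 77°  [PF∥YZ, corresponding at P]
2. ∠AFP = 72°  [△APF]
3. ∠PFZ = 108°  [linear pair at F on AZ]
4. ∠FZY = 72°  [PF∥YZ, co-interior at Z–F]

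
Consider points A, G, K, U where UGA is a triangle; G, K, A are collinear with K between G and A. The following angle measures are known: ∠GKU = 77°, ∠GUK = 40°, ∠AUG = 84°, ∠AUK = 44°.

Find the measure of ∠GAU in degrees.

1. ∠AKU = 103°  [linear pair at K on GA]
2. ∠KAU = 33°  [△UKA]
3. ∠GAU = 33°  [K on ray AG]

∠GAU = 33°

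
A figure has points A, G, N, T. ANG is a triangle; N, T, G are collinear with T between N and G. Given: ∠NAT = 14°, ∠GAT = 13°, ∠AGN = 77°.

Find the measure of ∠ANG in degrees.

1. ∠AGT = 77°  [T on ray GN]
2. ∠ATG = 90°  [△ATG]
3. ∠ATN = 90°  [linear pair at T on NG]
4. ∠ANT = 76°  [△ANT]
5. ∠ANG = 76°  [T on ray NG]

∠ANG = 76°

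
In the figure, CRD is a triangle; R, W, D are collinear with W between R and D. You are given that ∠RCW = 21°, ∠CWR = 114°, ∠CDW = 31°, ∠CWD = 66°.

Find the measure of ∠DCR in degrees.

∠DCR = 104°

1. ∠CRW = 45°  [△CRW]
2. ∠CDR = 31°  [W on ray DR]
3. ∠CRD = 45°  [W on ray RD]
4. ∠DCR = 104°  [△CRD]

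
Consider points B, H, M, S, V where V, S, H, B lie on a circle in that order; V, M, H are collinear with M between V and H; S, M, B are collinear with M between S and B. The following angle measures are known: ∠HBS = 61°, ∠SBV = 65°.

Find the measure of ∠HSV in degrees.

1. ∠HVS = 61°  [same arc SH]
2. ∠SHV = 65°  [same arc VS]
3. ∠HSV = 54°  [△VSH]

∠HSV = 54°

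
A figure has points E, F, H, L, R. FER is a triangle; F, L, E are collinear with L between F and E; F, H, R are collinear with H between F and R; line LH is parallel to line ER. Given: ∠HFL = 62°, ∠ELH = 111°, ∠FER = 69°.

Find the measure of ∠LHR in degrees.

1. ∠FLH = 69°  [linear pair at L on FE]
2. ∠FHL = 49°  [△FLH]
3. ∠LHR = 131°  [linear pair at H on FR]

∠LHR = 131°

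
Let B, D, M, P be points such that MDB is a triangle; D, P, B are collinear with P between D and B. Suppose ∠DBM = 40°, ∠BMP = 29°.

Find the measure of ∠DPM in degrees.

1. ∠MBP = 40°  [P on ray BD]
2. ∠BPM = 111°  [△MPB]
3. ∠DPM = 69°  [linear pair at P on DB]

∠DPM = 69°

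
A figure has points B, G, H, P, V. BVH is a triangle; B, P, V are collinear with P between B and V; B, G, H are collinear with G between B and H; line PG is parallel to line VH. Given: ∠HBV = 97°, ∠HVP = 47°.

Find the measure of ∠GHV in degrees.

1. ∠BVH = 47°  [P on ray VB]
2. ∠BHV = 36°  [△BVH]
3. ∠GHV = 36°  [G on ray HB]

∠GHV = 36°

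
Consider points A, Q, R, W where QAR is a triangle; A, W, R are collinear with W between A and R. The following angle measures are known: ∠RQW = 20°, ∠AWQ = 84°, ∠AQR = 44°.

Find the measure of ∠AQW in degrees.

1. ∠QWR = 96°  [linear pair at W on AR]
2. ∠QRW = 64°  [△QWR]
3. ∠ARQ = 64°  [W on ray RA]
4. ∠QAR = 72°  [△QAR]
5. ∠QAW = 72°  [W on ray AR]
6. ∠AQW = 24°  [△QAW]

∠AQW = 24°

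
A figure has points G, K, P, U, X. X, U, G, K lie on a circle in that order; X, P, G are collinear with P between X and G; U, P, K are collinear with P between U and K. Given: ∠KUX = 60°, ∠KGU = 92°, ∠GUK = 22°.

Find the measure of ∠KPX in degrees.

1. ∠KXU = 88°  [cyclic XUGK, opposite ∠X+∠G]
2. ∠GXK = 22°  [same arc GK]
3. ∠UKX = 32°  [△XUK]
4. ∠KPX = 126°  [△XPK]

∠KPX = 126°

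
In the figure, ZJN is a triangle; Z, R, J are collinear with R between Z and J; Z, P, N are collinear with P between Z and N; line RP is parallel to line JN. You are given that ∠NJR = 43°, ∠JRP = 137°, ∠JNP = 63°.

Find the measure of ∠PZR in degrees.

1. ∠NJZ = 43°  [R on ray JZ]
2. ∠JNZ = 63°  [P on ray NZ]
3. ∠JZN = 74°  [△ZJN]
4. ∠PZR = 74°  [R on ZJ, P on ZN]

∠PZR = 74°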